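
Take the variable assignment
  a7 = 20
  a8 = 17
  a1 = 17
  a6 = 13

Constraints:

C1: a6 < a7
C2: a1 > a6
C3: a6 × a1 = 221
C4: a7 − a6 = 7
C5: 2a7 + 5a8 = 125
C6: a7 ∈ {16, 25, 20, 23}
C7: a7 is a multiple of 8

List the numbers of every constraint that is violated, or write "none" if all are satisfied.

No — constraint 7 is not satisfied.

C1: a6 = 13, a7 = 20; 13 < 20 — satisfied.
C2: a1 = 17, a6 = 13; 17 > 13 — satisfied.
C3: a6 × a1 = 13 × 17 = 221 — satisfied.
C4: a7 − a6 = 20 − 13 = 7 — satisfied.
C5: 2a7 + 5a8 = 2(20) + 5(17) = 125 — satisfied.
C6: a7 = 20 is in {16, 25, 20, 23} — satisfied.
C7: 20 = 8×2 + 4, so 8 does not divide 20 — violated.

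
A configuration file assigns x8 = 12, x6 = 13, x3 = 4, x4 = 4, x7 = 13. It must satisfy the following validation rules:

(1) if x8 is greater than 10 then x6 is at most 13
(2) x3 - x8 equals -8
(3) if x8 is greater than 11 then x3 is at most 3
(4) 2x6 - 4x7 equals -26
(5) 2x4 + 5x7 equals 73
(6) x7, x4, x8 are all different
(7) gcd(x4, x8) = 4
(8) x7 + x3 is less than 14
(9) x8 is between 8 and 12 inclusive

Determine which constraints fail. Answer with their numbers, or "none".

(1) x8 = 12 > 10, so we need x6 ≤ 13; x6 = 13 ≤ 13 — holds.
(2) x3 - x8 = 4 - 12 = -8 — holds.
(3) x8 = 12 > 11, so we need x3 ≤ 3; but x3 = 4 > 3 — does not hold.
(4) 2x6 - 4x7 = 2(13) - 4(13) = -26 — holds.
(5) 2x4 + 5x7 = 2(4) + 5(13) = 73 — holds.
(6) values 13, 4, 12 are pairwise distinct — holds.
(7) gcd(4, 12) = 4 — holds.
(8) x7 + x3 = 13 + 4 = 17; 17 ≥ 14, bound 14 not met — does not hold.
(9) x8 = 12 lies in [8, 12] — holds.

The assignment fails constraints 3 and 8.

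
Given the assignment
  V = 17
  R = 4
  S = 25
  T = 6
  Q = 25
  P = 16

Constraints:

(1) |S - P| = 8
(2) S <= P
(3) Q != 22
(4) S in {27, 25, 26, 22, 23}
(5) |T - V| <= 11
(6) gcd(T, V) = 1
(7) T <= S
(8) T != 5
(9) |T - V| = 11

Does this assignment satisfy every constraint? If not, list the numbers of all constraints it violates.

The assignment fails constraints 1 and 2.

(1) |25 - 16| = 9, not 8 — fails.
(2) S = 25, P = 16; 25 > 16 (want ≤) — fails.
(3) Q = 25, and 25 ≠ 22 — holds.
(4) S = 25 is in {27, 25, 26, 22, 23} — holds.
(5) |6 - 17| = 11; 11 ≤ 11 — holds.
(6) gcd(6, 17) = 1 — holds.
(7) T = 6, S = 25; 6 ≤ 25 — holds.
(8) T = 6, and 6 ≠ 5 — holds.
(9) |6 - 17| = 11 — holds.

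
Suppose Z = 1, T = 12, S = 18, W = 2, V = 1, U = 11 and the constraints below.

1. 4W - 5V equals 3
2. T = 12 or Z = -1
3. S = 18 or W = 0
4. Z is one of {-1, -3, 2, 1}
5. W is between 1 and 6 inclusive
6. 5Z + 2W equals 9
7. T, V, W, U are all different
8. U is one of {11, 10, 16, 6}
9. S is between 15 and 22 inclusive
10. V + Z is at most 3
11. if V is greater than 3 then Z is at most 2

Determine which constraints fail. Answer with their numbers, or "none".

1. 4W - 5V = 4(2) - 5(1) = 3  ✓
2. T = 12 = 12 (first disjunct)  ✓
3. S = 18 = 18 (first disjunct)  ✓
4. Z = 1 is in {-1, -3, 2, 1}  ✓
5. W = 2 lies in [1, 6]  ✓
6. 5Z + 2W = 5(1) + 2(2) = 9  ✓
7. values 12, 1, 2, 11 are pairwise distinct  ✓
8. U = 11 is in {11, 10, 16, 6}  ✓
9. S = 18 lies in [15, 22]  ✓
10. V + Z = 1 + 1 = 2; 2 ≤ 3  ✓
11. V = 1, not > 3; antecedent false, conditional vacuously true  ✓

None — every constraint holds.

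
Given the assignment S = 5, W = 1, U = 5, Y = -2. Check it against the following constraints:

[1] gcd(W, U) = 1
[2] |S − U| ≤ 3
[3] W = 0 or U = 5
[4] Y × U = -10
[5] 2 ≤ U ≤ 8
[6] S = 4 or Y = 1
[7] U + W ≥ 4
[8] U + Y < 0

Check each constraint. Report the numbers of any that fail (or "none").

The assignment fails constraints 6 and 8.

[1] gcd(1, 5) = 1 — holds.
[2] |5 − 5| = 0; 0 ≤ 3 — holds.
[3] W = 1 ≠ 0, but U = 5 = 5 (second disjunct) — holds.
[4] Y × U = -2 × 5 = -10 — holds.
[5] U = 5 lies in [2, 8] — holds.
[6] S = 5 ≠ 4 and Y = -2 ≠ 1; both disjuncts false — fails.
[7] U + W = 5 + 1 = 6; 6 ≥ 4 — holds.
[8] U + Y = 5 + (-2) = 3; 3 ≥ 0, bound 0 not met — fails.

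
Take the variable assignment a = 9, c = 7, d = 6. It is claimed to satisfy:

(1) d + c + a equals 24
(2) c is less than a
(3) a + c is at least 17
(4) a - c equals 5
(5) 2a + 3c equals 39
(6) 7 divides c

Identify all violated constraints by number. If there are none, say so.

Constraints 1, 3, and 4 do not hold.

(1) d + c + a = 6 + 7 + 9 = 22, not 24  ✗
(2) c = 7, a = 9; 7 < 9  ✓
(3) a + c = 9 + 7 = 16; 16 < 17, bound 17 not met  ✗
(4) a - c = 9 - 7 = 2, not 5  ✗
(5) 2a + 3c = 2(9) + 3(7) = 39  ✓
(6) 7 / 7 = 1, so 7 divides 7  ✓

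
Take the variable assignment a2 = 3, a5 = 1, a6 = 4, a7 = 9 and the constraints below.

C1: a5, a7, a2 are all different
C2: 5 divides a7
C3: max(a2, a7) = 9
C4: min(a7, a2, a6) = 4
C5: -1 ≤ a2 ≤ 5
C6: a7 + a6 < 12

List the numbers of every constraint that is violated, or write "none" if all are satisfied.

Constraints 2, 4, 6 do not hold.

C1: values 1, 9, 3 are pairwise distinct  true
C2: 9 = 5×1 + 4, so 5 does not divide 9  false
C3: max(3, 9) = 9  true
C4: min(9, 3, 4) = 3, not 4  false
C5: a2 = 3 lies in [-1, 5]  true
C6: a7 + a6 = 9 + 4 = 13; 13 ≥ 12, bound 12 not met  false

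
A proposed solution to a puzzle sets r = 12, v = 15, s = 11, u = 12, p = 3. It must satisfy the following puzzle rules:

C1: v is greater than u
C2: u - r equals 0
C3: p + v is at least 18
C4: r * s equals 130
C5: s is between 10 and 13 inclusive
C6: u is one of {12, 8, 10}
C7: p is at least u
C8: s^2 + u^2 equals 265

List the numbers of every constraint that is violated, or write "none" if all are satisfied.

Constraints 4 and 7 do not hold.

C1: v = 15, u = 12; 15 > 12 — holds.
C2: u - r = 12 - 12 = 0 — holds.
C3: p + v = 3 + 15 = 18; 18 ≥ 18 — holds.
C4: r * s = 12 * 11 = 132, not 130 — does not hold.
C5: s = 11 lies in [10, 13] — holds.
C6: u = 12 is in {12, 8, 10} — holds.
C7: p = 3, u = 12; 3 < 12 (want ≥) — does not hold.
C8: s^2 + u^2 = 11^2 + 12^2 = 121 + 144 = 265 — holds.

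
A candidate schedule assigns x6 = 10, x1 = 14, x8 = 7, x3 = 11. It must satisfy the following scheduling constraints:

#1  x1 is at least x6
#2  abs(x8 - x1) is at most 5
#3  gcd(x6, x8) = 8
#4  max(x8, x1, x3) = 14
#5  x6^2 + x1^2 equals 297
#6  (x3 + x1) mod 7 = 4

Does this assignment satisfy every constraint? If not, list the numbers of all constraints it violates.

#1 x1 = 14, x6 = 10; 14 ≥ 10 — satisfied.
#2 abs(7 - 14) = 7; 7 > 5, exceeds bound 5 — violated.
#3 gcd(10, 7) = 1, not 8 — violated.
#4 max(7, 14, 11) = 14 — satisfied.
#5 x6^2 + x1^2 = 10^2 + 14^2 = 100 + 196 = 296, not 297 — violated.
#6 x3 + x1 = 25; 25 mod 7 = 4 — satisfied.

No — constraints 2, 3, and 5 are not satisfied.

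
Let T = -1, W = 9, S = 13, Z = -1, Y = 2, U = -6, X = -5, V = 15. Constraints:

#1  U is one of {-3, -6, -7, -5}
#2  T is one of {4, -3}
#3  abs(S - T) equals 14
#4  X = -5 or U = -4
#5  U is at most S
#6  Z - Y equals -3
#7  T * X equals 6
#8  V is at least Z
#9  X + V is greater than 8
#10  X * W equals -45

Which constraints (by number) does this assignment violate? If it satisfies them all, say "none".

Violated: 2, 7.

#1 U = -6 is in {-3, -6, -7, -5}  holds
#2 T = -1 is not in {4, -3}  fails
#3 abs(13 - (-1)) = 14  holds
#4 X = -5 = -5 (first disjunct)  holds
#5 U = -6, S = 13; -6 ≤ 13  holds
#6 Z - Y = -1 - 2 = -3  holds
#7 T * X = -1 * (-5) = 5, not 6  fails
#8 V = 15, Z = -1; 15 ≥ -1  holds
#9 X + V = -5 + 15 = 10; 10 > 8  holds
#10 X * W = -5 * 9 = -45  holds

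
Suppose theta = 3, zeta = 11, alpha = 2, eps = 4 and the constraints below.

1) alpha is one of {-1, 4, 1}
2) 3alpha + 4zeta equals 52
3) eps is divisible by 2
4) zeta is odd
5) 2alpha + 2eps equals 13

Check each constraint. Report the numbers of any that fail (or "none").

1) alpha = 2 is not in {-1, 4, 1}  ✘
2) 3alpha + 4zeta = 3(2) + 4(11) = 50, not 52  ✘
3) 4 / 2 = 2, so 2 divides 4  ✔
4) zeta = 11 is odd  ✔
5) 2alpha + 2eps = 2(2) + 2(4) = 12, not 13  ✘

No — constraints 1, 2, and 5 are not satisfied.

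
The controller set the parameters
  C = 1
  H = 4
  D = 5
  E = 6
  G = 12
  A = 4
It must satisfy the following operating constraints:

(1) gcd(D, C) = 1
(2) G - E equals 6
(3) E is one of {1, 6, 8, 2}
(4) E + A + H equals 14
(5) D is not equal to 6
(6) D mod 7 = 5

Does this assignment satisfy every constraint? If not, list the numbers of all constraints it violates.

(1) gcd(5, 1) = 1 — OK.
(2) G - E = 12 - 6 = 6 — OK.
(3) E = 6 is in {1, 6, 8, 2} — OK.
(4) E + A + H = 6 + 4 + 4 = 14 — OK.
(5) D = 5, and 5 ≠ 6 — OK.
(6) 5 mod 7 = 5 — OK.

No violations.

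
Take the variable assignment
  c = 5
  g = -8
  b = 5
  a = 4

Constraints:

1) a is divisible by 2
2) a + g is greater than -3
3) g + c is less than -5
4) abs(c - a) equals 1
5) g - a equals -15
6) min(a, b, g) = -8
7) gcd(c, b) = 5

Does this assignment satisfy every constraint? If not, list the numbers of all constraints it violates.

1) 4 / 2 = 2, so 2 divides 4 — holds.
2) a + g = 4 + (-8) = -4; -4 ≤ -3, bound -3 not met — does not hold.
3) g + c = -8 + 5 = -3; -3 ≥ -5, bound -5 not met — does not hold.
4) abs(5 - 4) = 1 — holds.
5) g - a = -8 - 4 = -12, not -15 — does not hold.
6) min(4, 5, -8) = -8 — holds.
7) gcd(5, 5) = 5 — holds.

Constraints 2, 3, and 5 do not hold.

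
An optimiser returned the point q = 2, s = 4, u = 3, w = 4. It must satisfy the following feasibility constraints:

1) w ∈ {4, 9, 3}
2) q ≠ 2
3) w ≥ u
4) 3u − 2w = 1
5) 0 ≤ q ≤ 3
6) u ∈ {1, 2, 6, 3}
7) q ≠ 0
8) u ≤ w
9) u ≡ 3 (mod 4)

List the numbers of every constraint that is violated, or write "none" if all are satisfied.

1) w = 4 is in {4, 9, 3} — OK.
2) q = 2, but 2 is required to differ — violated.
3) w = 4, u = 3; 4 ≥ 3 — OK.
4) 3u − 2w = 3(3) − 2(4) = 1 — OK.
5) q = 2 lies in [0, 3] — OK.
6) u = 3 is in {1, 2, 6, 3} — OK.
7) q = 2, and 2 ≠ 0 — OK.
8) u = 3, w = 4; 3 ≤ 4 — OK.
9) 3 mod 4 = 3 — OK.

The assignment fails constraint 2.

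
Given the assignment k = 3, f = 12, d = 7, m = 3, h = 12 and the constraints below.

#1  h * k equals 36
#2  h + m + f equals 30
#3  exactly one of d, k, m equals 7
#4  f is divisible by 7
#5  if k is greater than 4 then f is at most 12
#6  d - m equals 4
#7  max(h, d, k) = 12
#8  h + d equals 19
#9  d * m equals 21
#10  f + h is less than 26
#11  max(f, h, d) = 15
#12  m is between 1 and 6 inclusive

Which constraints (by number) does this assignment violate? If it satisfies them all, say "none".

The assignment fails constraints 2, 4, and 11.

#1 h * k = 12 * 3 = 36  holds
#2 h + m + f = 12 + 3 + 12 = 27, not 30  fails
#3 d=7, k=3, m=3; 1 of them equals 7  holds
#4 12 = 7*1 + 5, so 7 does not divide 12  fails
#5 k = 3, not > 4; antecedent false, conditional vacuously true  holds
#6 d - m = 7 - 3 = 4  holds
#7 max(12, 7, 3) = 12  holds
#8 h + d = 12 + 7 = 19  holds
#9 d * m = 7 * 3 = 21  holds
#10 f + h = 12 + 12 = 24; 24 < 26  holds
#11 max(12, 12, 7) = 12, not 15  fails
#12 m = 3 lies in [1, 6]  holds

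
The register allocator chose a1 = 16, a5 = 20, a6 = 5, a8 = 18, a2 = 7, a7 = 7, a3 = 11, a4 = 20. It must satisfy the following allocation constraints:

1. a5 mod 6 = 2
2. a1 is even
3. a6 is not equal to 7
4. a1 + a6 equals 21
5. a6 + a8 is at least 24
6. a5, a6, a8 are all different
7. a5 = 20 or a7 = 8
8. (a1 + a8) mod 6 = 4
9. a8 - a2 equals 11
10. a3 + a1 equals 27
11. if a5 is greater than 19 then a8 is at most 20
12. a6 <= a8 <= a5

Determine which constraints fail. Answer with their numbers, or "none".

1. 20 mod 6 = 2  true
2. a1 = 16 is even  true
3. a6 = 5, and 5 ≠ 7  true
4. a1 + a6 = 16 + 5 = 21  true
5. a6 + a8 = 5 + 18 = 23; 23 < 24, bound 24 not met  false
6. values 20, 5, 18 are pairwise distinct  true
7. a5 = 20 = 20 (first disjunct)  true
8. a1 + a8 = 34; 34 mod 6 = 4  true
9. a8 - a2 = 18 - 7 = 11  true
10. a3 + a1 = 11 + 16 = 27  true
11. a5 = 20 > 19, so we need a8 ≤ 20; a8 = 18 ≤ 20  true
12. values 5 <= 18 <= 20  true

The assignment fails constraint 5.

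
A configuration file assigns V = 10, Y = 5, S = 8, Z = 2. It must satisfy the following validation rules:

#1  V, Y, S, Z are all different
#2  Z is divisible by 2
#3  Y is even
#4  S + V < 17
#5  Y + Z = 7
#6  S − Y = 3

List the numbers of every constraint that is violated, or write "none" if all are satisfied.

#1 values 10, 5, 8, 2 are pairwise distinct — OK.
#2 2 / 2 = 1, so 2 divides 2 — OK.
#3 Y = 5 is odd — violated.
#4 S + V = 8 + 10 = 18; 18 ≥ 17, bound 17 not met — violated.
#5 Y + Z = 5 + 2 = 7 — OK.
#6 S − Y = 8 − 5 = 3 — OK.

Constraints 3 and 4 do not hold.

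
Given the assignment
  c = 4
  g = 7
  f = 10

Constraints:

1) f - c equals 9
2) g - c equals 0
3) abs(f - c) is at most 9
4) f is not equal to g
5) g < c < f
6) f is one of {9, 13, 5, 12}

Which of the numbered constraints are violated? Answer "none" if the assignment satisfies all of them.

1) f - c = 10 - 4 = 6, not 9 — violated.
2) g - c = 7 - 4 = 3, not 0 — violated.
3) abs(10 - 4) = 6; 6 ≤ 9 — satisfied.
4) f = 10, g = 7; distinct — satisfied.
5) values 7, 4, 10; g = 7 is not < c = 4 — violated.
6) f = 10 is not in {9, 13, 5, 12} — violated.

Constraints 1, 2, 5, and 6 do not hold.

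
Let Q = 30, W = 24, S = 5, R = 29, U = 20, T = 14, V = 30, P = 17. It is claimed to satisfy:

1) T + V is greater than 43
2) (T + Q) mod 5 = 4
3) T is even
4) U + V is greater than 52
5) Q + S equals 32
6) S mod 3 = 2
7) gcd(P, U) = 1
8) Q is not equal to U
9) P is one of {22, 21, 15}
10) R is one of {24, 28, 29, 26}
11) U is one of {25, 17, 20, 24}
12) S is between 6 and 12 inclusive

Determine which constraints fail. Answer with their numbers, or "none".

Constraints 4, 5, 9, 12 are violated.

1) T + V = 14 + 30 = 44; 44 > 43 — holds.
2) T + Q = 44; 44 mod 5 = 4 — holds.
3) T = 14 is even — holds.
4) U + V = 20 + 30 = 50; 50 ≤ 52, bound 52 not met — does not hold.
5) Q + S = 30 + 5 = 35, not 32 — does not hold.
6) 5 mod 3 = 2 — holds.
7) gcd(17, 20) = 1 — holds.
8) Q = 30, U = 20; distinct — holds.
9) P = 17 is not in {22, 21, 15} — does not hold.
10) R = 29 is in {24, 28, 29, 26} — holds.
11) U = 20 is in {25, 17, 20, 24} — holds.
12) S = 5 is outside [6, 12] — does not hold.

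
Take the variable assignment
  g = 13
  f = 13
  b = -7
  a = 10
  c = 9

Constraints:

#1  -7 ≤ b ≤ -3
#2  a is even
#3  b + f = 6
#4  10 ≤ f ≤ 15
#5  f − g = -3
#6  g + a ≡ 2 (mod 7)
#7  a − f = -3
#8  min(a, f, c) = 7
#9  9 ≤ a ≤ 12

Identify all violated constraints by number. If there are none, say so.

#1 b = -7 lies in [-7, -3] — OK.
#2 a = 10 is even — OK.
#3 b + f = -7 + 13 = 6 — OK.
#4 f = 13 lies in [10, 15] — OK.
#5 f − g = 13 − 13 = 0, not -3 — violated.
#6 g + a = 23; 23 mod 7 = 2 — OK.
#7 a − f = 10 − 13 = -3 — OK.
#8 min(10, 13, 9) = 9, not 7 — violated.
#9 a = 10 lies in [9, 12] — OK.

The assignment fails constraints 5 and 8.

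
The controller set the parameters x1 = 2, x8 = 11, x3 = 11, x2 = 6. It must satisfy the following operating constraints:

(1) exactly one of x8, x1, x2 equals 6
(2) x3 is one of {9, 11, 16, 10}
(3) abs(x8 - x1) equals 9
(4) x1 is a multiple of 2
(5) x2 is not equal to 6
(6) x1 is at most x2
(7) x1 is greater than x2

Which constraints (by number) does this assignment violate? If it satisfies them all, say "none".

No — constraints 5 and 7 are not satisfied.

(1) x8=11, x1=2, x2=6; 1 of them equals 6 — satisfied.
(2) x3 = 11 is in {9, 11, 16, 10} — satisfied.
(3) abs(11 - 2) = 9 — satisfied.
(4) 2 / 2 = 1, so 2 divides 2 — satisfied.
(5) x2 = 6, but 6 is required to differ — violated.
(6) x1 = 2, x2 = 6; 2 ≤ 6 — satisfied.
(7) x1 = 2, x2 = 6; 2 ≤ 6 (want >) — violated.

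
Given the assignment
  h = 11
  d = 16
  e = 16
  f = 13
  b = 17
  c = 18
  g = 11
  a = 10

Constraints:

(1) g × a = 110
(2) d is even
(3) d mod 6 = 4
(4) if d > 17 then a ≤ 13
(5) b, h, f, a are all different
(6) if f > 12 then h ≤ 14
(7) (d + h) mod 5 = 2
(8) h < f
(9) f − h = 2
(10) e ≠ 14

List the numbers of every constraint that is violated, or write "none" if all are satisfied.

All constraints are satisfied.

(1) g × a = 11 × 10 = 110  yes
(2) d = 16 is even  yes
(3) 16 mod 6 = 4  yes
(4) d = 16, not > 17; antecedent false, conditional vacuously true  yes
(5) values 17, 11, 13, 10 are pairwise distinct  yes
(6) f = 13 > 12, so we need h ≤ 14; h = 11 ≤ 14  yes
(7) d + h = 27; 27 mod 5 = 2  yes
(8) h = 11, f = 13; 11 < 13  yes
(9) f − h = 13 − 11 = 2  yes
(10) e = 16, and 16 ≠ 14  yes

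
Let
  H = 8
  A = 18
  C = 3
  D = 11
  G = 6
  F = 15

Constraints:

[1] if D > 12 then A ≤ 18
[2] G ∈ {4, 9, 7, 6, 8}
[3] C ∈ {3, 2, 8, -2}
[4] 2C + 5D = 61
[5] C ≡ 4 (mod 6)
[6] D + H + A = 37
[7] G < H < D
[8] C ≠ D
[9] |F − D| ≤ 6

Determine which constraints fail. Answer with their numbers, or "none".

[1] D = 11, not > 12; antecedent false, conditional vacuously true — OK.
[2] G = 6 is in {4, 9, 7, 6, 8} — OK.
[3] C = 3 is in {3, 2, 8, -2} — OK.
[4] 2C + 5D = 2(3) + 5(11) = 61 — OK.
[5] 3 mod 6 = 3, not 4 — violated.
[6] D + H + A = 11 + 8 + 18 = 37 — OK.
[7] values 6 < 8 < 11 — OK.
[8] C = 3, D = 11; distinct — OK.
[9] |15 − 11| = 4; 4 ≤ 6 — OK.

Violated: 5.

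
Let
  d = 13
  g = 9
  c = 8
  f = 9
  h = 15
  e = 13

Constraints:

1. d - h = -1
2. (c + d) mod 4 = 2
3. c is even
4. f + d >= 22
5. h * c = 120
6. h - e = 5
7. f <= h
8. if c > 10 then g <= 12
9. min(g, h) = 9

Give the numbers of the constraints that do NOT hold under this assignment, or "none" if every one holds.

1. d - h = 13 - 15 = -2, not -1 — fails.
2. c + d = 21; 21 mod 4 = 1, not 2 — fails.
3. c = 8 is even — holds.
4. f + d = 9 + 13 = 22; 22 ≥ 22 — holds.
5. h * c = 15 * 8 = 120 — holds.
6. h - e = 15 - 13 = 2, not 5 — fails.
7. f = 9, h = 15; 9 ≤ 15 — holds.
8. c = 8, not > 10; antecedent false, conditional vacuously true — holds.
9. min(9, 15) = 9 — holds.

No — constraints 1, 2, 6 are not satisfied.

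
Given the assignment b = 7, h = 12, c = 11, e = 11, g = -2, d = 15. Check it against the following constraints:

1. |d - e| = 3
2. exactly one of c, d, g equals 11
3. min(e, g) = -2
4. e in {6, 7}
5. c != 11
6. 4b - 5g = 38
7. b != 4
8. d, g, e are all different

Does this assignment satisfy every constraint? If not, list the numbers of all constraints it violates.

1. |15 - 11| = 4, not 3  false
2. c=11, d=15, g=-2; 1 of them equals 11  true
3. min(11, -2) = -2  true
4. e = 11 is not in {6, 7}  false
5. c = 11, but 11 is required to differ  false
6. 4b - 5g = 4(7) - 5(-2) = 38  true
7. b = 7, and 7 ≠ 4  true
8. values 15, -2, 11 are pairwise distinct  true

No — constraints 1, 4, 5 are not satisfied.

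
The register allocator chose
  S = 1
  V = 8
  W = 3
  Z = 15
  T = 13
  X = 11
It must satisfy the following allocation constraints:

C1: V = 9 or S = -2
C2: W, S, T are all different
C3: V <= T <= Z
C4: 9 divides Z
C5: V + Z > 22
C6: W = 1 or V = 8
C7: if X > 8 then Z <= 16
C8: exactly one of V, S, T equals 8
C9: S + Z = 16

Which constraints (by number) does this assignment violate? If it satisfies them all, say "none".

C1: V = 8 ≠ 9 and S = 1 ≠ -2; both disjuncts false — does not hold.
C2: values 3, 1, 13 are pairwise distinct — holds.
C3: values 8 <= 13 <= 15 — holds.
C4: 15 = 9*1 + 6, so 9 does not divide 15 — does not hold.
C5: V + Z = 8 + 15 = 23; 23 > 22 — holds.
C6: W = 3 ≠ 1, but V = 8 = 8 (second disjunct) — holds.
C7: X = 11 > 8, so we need Z ≤ 16; Z = 15 ≤ 16 — holds.
C8: V=8, S=1, T=13; 1 of them equals 8 — holds.
C9: S + Z = 1 + 15 = 16 — holds.

Constraints 1 and 4 do not hold.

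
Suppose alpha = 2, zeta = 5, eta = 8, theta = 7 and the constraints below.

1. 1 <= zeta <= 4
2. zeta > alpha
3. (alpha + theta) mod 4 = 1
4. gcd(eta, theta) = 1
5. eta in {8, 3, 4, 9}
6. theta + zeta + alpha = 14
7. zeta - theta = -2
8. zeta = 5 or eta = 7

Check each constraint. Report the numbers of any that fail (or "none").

1. zeta = 5 is outside [1, 4] — fails.
2. zeta = 5, alpha = 2; 5 > 2 — holds.
3. alpha + theta = 9; 9 mod 4 = 1 — holds.
4. gcd(8, 7) = 1 — holds.
5. eta = 8 is in {8, 3, 4, 9} — holds.
6. theta + zeta + alpha = 7 + 5 + 2 = 14 — holds.
7. zeta - theta = 5 - 7 = -2 — holds.
8. zeta = 5 = 5 (first disjunct) — holds.

Constraint 1 is violated.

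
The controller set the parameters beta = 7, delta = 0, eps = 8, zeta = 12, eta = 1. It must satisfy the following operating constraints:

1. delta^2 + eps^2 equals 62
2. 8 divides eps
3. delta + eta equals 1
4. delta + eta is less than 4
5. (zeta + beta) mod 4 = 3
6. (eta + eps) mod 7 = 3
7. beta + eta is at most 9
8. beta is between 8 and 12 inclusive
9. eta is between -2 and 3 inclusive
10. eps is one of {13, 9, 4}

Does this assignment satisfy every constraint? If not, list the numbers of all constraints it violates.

Violated: 1, 6, 8, and 10.

1. delta^2 + eps^2 = 0^2 + 8^2 = 0 + 64 = 64, not 62 — fails.
2. 8 / 8 = 1, so 8 divides 8 — holds.
3. delta + eta = 0 + 1 = 1 — holds.
4. delta + eta = 0 + 1 = 1; 1 < 4 — holds.
5. zeta + beta = 19; 19 mod 4 = 3 — holds.
6. eta + eps = 9; 9 mod 7 = 2, not 3 — fails.
7. beta + eta = 7 + 1 = 8; 8 ≤ 9 — holds.
8. beta = 7 is outside [8, 12] — fails.
9. eta = 1 lies in [-2, 3] — holds.
10. eps = 8 is not in {13, 9, 4} — fails.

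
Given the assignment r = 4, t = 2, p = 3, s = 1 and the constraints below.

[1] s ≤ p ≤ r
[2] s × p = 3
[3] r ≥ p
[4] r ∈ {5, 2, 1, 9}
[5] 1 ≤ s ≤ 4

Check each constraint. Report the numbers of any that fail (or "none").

Constraint 4 does not hold.

[1] values 1 ≤ 3 ≤ 4 — holds.
[2] s × p = 1 × 3 = 3 — holds.
[3] r = 4, p = 3; 4 ≥ 3 — holds.
[4] r = 4 is not in {5, 2, 1, 9} — does not hold.
[5] s = 1 lies in [1, 4] — holds.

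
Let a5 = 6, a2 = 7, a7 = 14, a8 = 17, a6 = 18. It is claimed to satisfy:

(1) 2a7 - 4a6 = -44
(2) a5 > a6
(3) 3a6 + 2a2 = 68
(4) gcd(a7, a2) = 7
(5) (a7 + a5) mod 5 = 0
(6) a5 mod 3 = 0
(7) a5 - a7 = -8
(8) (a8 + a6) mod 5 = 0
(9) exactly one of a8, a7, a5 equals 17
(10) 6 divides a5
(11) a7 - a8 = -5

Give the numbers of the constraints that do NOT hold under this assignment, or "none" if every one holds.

No — constraints 2, 11 are not satisfied.

(1) 2a7 - 4a6 = 2(14) - 4(18) = -44 — satisfied.
(2) a5 = 6, a6 = 18; 6 ≤ 18 (want >) — violated.
(3) 3a6 + 2a2 = 3(18) + 2(7) = 68 — satisfied.
(4) gcd(14, 7) = 7 — satisfied.
(5) a7 + a5 = 20; 20 mod 5 = 0 — satisfied.
(6) 6 mod 3 = 0 — satisfied.
(7) a5 - a7 = 6 - 14 = -8 — satisfied.
(8) a8 + a6 = 35; 35 mod 5 = 0 — satisfied.
(9) a8=17, a7=14, a5=6; 1 of them equals 17 — satisfied.
(10) 6 / 6 = 1, so 6 divides 6 — satisfied.
(11) a7 - a8 = 14 - 17 = -3, not -5 — violated.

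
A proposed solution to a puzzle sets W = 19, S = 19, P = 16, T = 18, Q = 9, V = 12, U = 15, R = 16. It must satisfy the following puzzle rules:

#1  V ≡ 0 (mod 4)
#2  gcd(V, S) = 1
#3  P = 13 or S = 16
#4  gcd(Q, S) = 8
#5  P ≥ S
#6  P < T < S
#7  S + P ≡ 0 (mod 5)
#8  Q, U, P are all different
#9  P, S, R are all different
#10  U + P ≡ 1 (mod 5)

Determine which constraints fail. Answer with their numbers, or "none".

The assignment fails constraints 3, 4, 5, and 9.

#1 12 mod 4 = 0 — OK.
#2 gcd(12, 19) = 1 — OK.
#3 P = 16 ≠ 13 and S = 19 ≠ 16; both disjuncts false — violated.
#4 gcd(9, 19) = 1, not 8 — violated.
#5 P = 16, S = 19; 16 < 19 (want ≥) — violated.
#6 values 16 < 18 < 19 — OK.
#7 S + P = 35; 35 mod 5 = 0 — OK.
#8 values 9, 15, 16 are pairwise distinct — OK.
#9 P = R = 16, not all different — violated.
#10 U + P = 31; 31 mod 5 = 1 — OK.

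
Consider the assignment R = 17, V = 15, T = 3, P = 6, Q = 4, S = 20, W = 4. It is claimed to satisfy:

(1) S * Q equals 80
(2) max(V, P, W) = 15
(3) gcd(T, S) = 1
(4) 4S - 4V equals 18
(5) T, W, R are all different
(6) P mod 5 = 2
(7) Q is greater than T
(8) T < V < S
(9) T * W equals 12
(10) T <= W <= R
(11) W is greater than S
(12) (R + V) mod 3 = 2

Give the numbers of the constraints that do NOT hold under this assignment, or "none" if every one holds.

Constraints 4, 6, and 11 do not hold.

(1) S * Q = 20 * 4 = 80  yes
(2) max(15, 6, 4) = 15  yes
(3) gcd(3, 20) = 1  yes
(4) 4S - 4V = 4(20) - 4(15) = 20, not 18  no
(5) values 3, 4, 17 are pairwise distinct  yes
(6) 6 mod 5 = 1, not 2  no
(7) Q = 4, T = 3; 4 > 3  yes
(8) values 3 < 15 < 20  yes
(9) T * W = 3 * 4 = 12  yes
(10) values 3 <= 4 <= 17  yes
(11) W = 4, S = 20; 4 ≤ 20 (want >)  no
(12) R + V = 32; 32 mod 3 = 2  yes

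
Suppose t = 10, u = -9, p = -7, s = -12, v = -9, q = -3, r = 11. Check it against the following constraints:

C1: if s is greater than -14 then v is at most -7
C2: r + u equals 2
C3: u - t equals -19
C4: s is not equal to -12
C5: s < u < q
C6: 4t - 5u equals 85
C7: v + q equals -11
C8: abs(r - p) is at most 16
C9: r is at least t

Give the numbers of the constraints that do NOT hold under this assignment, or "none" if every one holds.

Constraints 4, 7, and 8 do not hold.

C1: s = -12 > -14, so we need v ≤ -7; v = -9 ≤ -7  true
C2: r + u = 11 + (-9) = 2  true
C3: u - t = -9 - 10 = -19  true
C4: s = -12, but -12 is required to differ  false
C5: values -12 < -9 < -3  true
C6: 4t - 5u = 4(10) - 5(-9) = 85  true
C7: v + q = -9 + (-3) = -12, not -11  false
C8: abs(11 - (-7)) = 18; 18 > 16, exceeds bound 16  false
C9: r = 11, t = 10; 11 ≥ 10  true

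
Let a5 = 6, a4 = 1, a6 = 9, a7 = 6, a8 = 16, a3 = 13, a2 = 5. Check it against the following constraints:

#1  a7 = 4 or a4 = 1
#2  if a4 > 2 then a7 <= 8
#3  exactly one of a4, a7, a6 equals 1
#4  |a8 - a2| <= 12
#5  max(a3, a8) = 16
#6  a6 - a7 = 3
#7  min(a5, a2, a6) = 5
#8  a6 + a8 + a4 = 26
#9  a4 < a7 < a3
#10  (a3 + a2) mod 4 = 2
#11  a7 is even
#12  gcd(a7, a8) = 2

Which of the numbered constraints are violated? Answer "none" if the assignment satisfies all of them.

The assignment satisfies every constraint.

#1 a7 = 6 ≠ 4, but a4 = 1 = 1 (second disjunct)  ✓
#2 a4 = 1, not > 2; antecedent false, conditional vacuously true  ✓
#3 a4=1, a7=6, a6=9; 1 of them equals 1  ✓
#4 |16 - 5| = 11; 11 ≤ 12  ✓
#5 max(13, 16) = 16  ✓
#6 a6 - a7 = 9 - 6 = 3  ✓
#7 min(6, 5, 9) = 5  ✓
#8 a6 + a8 + a4 = 9 + 16 + 1 = 26  ✓
#9 values 1 < 6 < 13  ✓
#10 a3 + a2 = 18; 18 mod 4 = 2  ✓
#11 a7 = 6 is even  ✓
#12 gcd(6, 16) = 2  ✓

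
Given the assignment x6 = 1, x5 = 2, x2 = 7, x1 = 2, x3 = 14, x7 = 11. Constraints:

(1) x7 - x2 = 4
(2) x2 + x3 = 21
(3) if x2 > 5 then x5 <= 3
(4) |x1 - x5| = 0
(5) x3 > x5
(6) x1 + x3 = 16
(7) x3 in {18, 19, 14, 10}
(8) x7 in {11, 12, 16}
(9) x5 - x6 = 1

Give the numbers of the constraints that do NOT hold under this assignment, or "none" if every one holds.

(1) x7 - x2 = 11 - 7 = 4  true
(2) x2 + x3 = 7 + 14 = 21  true
(3) x2 = 7 > 5, so we need x5 ≤ 3; x5 = 2 ≤ 3  true
(4) |2 - 2| = 0  true
(5) x3 = 14, x5 = 2; 14 > 2  true
(6) x1 + x3 = 2 + 14 = 16  true
(7) x3 = 14 is in {18, 19, 14, 10}  true
(8) x7 = 11 is in {11, 12, 16}  true
(9) x5 - x6 = 2 - 1 = 1  true

All constraints are satisfied.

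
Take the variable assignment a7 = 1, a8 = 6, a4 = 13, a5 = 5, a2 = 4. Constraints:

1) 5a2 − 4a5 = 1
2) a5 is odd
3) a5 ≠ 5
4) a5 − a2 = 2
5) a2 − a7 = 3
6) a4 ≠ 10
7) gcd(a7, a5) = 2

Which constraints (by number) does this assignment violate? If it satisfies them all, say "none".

No — constraints 1, 3, 4, 7 are not satisfied.

1) 5a2 − 4a5 = 5(4) − 4(5) = 0, not 1 — violated.
2) a5 = 5 is odd — OK.
3) a5 = 5, but 5 is required to differ — violated.
4) a5 − a2 = 5 − 4 = 1, not 2 — violated.
5) a2 − a7 = 4 − 1 = 3 — OK.
6) a4 = 13, and 13 ≠ 10 — OK.
7) gcd(1, 5) = 1, not 2 — violated.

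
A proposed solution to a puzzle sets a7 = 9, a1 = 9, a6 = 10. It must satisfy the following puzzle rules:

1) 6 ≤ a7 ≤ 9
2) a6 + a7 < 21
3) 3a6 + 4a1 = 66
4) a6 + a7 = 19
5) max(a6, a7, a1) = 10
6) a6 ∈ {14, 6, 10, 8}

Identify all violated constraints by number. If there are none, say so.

1) a7 = 9 lies in [6, 9] — satisfied.
2) a6 + a7 = 10 + 9 = 19; 19 < 21 — satisfied.
3) 3a6 + 4a1 = 3(10) + 4(9) = 66 — satisfied.
4) a6 + a7 = 10 + 9 = 19 — satisfied.
5) max(10, 9, 9) = 10 — satisfied.
6) a6 = 10 is in {14, 6, 10, 8} — satisfied.

None — every constraint holds.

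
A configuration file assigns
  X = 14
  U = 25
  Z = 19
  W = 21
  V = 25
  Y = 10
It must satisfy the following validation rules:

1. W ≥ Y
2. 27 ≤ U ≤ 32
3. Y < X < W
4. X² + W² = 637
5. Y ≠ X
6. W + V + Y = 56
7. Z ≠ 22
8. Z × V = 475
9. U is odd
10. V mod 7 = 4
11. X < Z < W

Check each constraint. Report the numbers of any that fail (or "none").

Constraint 2 does not hold.

1. W = 21, Y = 10; 21 ≥ 10 — holds.
2. U = 25 is outside [27, 32] — does not hold.
3. values 10 < 14 < 21 — holds.
4. X² + W² = 14² + 21² = 196 + 441 = 637 — holds.
5. Y = 10, X = 14; distinct — holds.
6. W + V + Y = 21 + 25 + 10 = 56 — holds.
7. Z = 19, and 19 ≠ 22 — holds.
8. Z × V = 19 × 25 = 475 — holds.
9. U = 25 is odd — holds.
10. 25 mod 7 = 4 — holds.
11. values 14 < 19 < 21 — holds.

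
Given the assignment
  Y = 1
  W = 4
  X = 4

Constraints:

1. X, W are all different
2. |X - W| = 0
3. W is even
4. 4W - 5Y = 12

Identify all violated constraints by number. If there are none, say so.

1. X = W = 4, not all different  no
2. |4 - 4| = 0  yes
3. W = 4 is even  yes
4. 4W - 5Y = 4(4) - 5(1) = 11, not 12  no

No — constraints 1 and 4 are not satisfied.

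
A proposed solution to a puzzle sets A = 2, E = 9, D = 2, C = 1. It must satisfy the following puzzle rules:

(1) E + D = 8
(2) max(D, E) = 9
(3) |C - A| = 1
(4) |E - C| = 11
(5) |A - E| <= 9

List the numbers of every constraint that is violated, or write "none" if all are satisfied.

(1) E + D = 9 + 2 = 11, not 8  FAIL
(2) max(2, 9) = 9  OK
(3) |1 - 2| = 1  OK
(4) |9 - 1| = 8, not 11  FAIL
(5) |2 - 9| = 7; 7 ≤ 9  OK

No — constraints 1 and 4 are not satisfied.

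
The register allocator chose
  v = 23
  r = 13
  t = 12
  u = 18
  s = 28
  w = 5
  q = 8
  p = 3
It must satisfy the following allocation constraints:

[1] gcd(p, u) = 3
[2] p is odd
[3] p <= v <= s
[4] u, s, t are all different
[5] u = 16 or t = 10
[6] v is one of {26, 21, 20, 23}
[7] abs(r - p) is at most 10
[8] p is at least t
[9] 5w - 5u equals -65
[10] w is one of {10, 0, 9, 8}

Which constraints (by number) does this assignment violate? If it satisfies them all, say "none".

[1] gcd(3, 18) = 3 — satisfied.
[2] p = 3 is odd — satisfied.
[3] values 3 <= 23 <= 28 — satisfied.
[4] values 18, 28, 12 are pairwise distinct — satisfied.
[5] u = 18 ≠ 16 and t = 12 ≠ 10; both disjuncts false — violated.
[6] v = 23 is in {26, 21, 20, 23} — satisfied.
[7] abs(13 - 3) = 10; 10 ≤ 10 — satisfied.
[8] p = 3, t = 12; 3 < 12 (want ≥) — violated.
[9] 5w - 5u = 5(5) - 5(18) = -65 — satisfied.
[10] w = 5 is not in {10, 0, 9, 8} — violated.

The assignment fails constraints 5, 8, and 10.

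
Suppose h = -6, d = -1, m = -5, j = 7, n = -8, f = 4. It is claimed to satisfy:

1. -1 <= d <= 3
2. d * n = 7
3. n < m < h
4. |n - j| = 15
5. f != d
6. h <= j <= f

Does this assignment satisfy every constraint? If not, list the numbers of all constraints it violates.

1. d = -1 lies in [-1, 3]  ✔
2. d * n = -1 * (-8) = 8, not 7  ✘
3. values -8, -5, -6; m = -5 is not < h = -6  ✘
4. |-8 - 7| = 15  ✔
5. f = 4, d = -1; distinct  ✔
6. values -6, 7, 4; j = 7 is not <= f = 4  ✘

Constraints 2, 3, 6 do not hold.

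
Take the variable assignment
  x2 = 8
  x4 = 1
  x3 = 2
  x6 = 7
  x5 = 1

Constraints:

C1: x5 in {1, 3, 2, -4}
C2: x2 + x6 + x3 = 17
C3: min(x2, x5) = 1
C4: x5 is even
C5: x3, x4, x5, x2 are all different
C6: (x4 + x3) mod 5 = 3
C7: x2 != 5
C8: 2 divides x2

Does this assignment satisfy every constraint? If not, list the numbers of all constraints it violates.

No — constraints 4, 5 are not satisfied.

C1: x5 = 1 is in {1, 3, 2, -4}  OK
C2: x2 + x6 + x3 = 8 + 7 + 2 = 17  OK
C3: min(8, 1) = 1  OK
C4: x5 = 1 is odd  FAIL
C5: x4 = x5 = 1, not all different  FAIL
C6: x4 + x3 = 3; 3 mod 5 = 3  OK
C7: x2 = 8, and 8 ≠ 5  OK
C8: 8 / 2 = 4, so 2 divides 8  OK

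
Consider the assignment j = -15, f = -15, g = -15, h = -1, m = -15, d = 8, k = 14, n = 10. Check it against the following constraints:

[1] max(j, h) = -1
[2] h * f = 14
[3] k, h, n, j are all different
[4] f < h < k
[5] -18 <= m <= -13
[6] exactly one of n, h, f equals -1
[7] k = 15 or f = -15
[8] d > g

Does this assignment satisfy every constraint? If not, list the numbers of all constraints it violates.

[1] max(-15, -1) = -1 — satisfied.
[2] h * f = -1 * (-15) = 15, not 14 — violated.
[3] values 14, -1, 10, -15 are pairwise distinct — satisfied.
[4] values -15 < -1 < 14 — satisfied.
[5] m = -15 lies in [-18, -13] — satisfied.
[6] n=10, h=-1, f=-15; 1 of them equals -1 — satisfied.
[7] k = 14 ≠ 15, but f = -15 = -15 (second disjunct) — satisfied.
[8] d = 8, g = -15; 8 > -15 — satisfied.

The assignment fails constraint 2.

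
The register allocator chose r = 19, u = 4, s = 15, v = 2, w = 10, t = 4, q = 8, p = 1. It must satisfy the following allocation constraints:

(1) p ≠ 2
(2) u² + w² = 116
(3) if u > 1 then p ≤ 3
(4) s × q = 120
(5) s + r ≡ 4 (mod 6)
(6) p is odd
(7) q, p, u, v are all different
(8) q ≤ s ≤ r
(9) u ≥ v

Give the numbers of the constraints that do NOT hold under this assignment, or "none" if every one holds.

The assignment satisfies every constraint.

(1) p = 1, and 1 ≠ 2 — holds.
(2) u² + w² = 4² + 10² = 16 + 100 = 116 — holds.
(3) u = 4 > 1, so we need p ≤ 3; p = 1 ≤ 3 — holds.
(4) s × q = 15 × 8 = 120 — holds.
(5) s + r = 34; 34 mod 6 = 4 — holds.
(6) p = 1 is odd — holds.
(7) values 8, 1, 4, 2 are pairwise distinct — holds.
(8) values 8 ≤ 15 ≤ 19 — holds.
(9) u = 4, v = 2; 4 ≥ 2 — holds.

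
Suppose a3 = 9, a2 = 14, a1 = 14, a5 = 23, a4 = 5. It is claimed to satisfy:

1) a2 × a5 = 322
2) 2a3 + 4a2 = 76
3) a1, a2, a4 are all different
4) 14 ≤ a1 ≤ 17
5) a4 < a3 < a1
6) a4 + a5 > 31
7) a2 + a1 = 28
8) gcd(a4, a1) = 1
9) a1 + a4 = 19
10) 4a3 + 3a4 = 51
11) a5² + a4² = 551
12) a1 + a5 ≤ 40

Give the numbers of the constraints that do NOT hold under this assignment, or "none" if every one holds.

Violated: 2, 3, 6, 11.

1) a2 × a5 = 14 × 23 = 322  yes
2) 2a3 + 4a2 = 2(9) + 4(14) = 74, not 76  no
3) a1 = a2 = 14, not all different  no
4) a1 = 14 lies in [14, 17]  yes
5) values 5 < 9 < 14  yes
6) a4 + a5 = 5 + 23 = 28; 28 ≤ 31, bound 31 not met  no
7) a2 + a1 = 14 + 14 = 28  yes
8) gcd(5, 14) = 1  yes
9) a1 + a4 = 14 + 5 = 19  yes
10) 4a3 + 3a4 = 4(9) + 3(5) = 51  yes
11) a5² + a4² = 23² + 5² = 529 + 25 = 554, not 551  no
12) a1 + a5 = 14 + 23 = 37; 37 ≤ 40  yes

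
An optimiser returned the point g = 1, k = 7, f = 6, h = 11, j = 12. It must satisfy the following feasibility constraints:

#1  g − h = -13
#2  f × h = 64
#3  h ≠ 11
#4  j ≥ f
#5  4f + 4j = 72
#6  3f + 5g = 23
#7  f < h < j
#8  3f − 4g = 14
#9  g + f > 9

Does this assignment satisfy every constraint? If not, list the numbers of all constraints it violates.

#1 g − h = 1 − 11 = -10, not -13  no
#2 f × h = 6 × 11 = 66, not 64  no
#3 h = 11, but 11 is required to differ  no
#4 j = 12, f = 6; 12 ≥ 6  yes
#5 4f + 4j = 4(6) + 4(12) = 72  yes
#6 3f + 5g = 3(6) + 5(1) = 23  yes
#7 values 6 < 11 < 12  yes
#8 3f − 4g = 3(6) − 4(1) = 14  yes
#9 g + f = 1 + 6 = 7; 7 ≤ 9, bound 9 not met  no

Constraints 1, 2, 3, 9 are violated.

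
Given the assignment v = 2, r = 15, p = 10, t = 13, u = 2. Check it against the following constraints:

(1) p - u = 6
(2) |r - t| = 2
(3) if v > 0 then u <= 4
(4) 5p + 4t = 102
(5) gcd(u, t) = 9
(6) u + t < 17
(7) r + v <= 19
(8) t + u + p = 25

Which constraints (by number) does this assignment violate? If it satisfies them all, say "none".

Violated: 1, 5.

(1) p - u = 10 - 2 = 8, not 6 — fails.
(2) |15 - 13| = 2 — holds.
(3) v = 2 > 0, so we need u ≤ 4; u = 2 ≤ 4 — holds.
(4) 5p + 4t = 5(10) + 4(13) = 102 — holds.
(5) gcd(2, 13) = 1, not 9 — fails.
(6) u + t = 2 + 13 = 15; 15 < 17 — holds.
(7) r + v = 15 + 2 = 17; 17 ≤ 19 — holds.
(8) t + u + p = 13 + 2 + 10 = 25 — holds.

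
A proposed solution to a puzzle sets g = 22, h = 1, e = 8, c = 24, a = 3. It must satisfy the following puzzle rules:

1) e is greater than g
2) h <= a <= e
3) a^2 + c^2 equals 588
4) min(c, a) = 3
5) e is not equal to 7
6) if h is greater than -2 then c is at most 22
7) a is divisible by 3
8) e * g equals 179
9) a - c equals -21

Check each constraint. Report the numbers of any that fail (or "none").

1) e = 8, g = 22; 8 ≤ 22 (want >) — does not hold.
2) values 1 <= 3 <= 8 — holds.
3) a^2 + c^2 = 3^2 + 24^2 = 9 + 576 = 585, not 588 — does not hold.
4) min(24, 3) = 3 — holds.
5) e = 8, and 8 ≠ 7 — holds.
6) h = 1 > -2, so we need c ≤ 22; but c = 24 > 22 — does not hold.
7) 3 / 3 = 1, so 3 divides 3 — holds.
8) e * g = 8 * 22 = 176, not 179 — does not hold.
9) a - c = 3 - 24 = -21 — holds.

Constraints 1, 3, 6, and 8 are violated.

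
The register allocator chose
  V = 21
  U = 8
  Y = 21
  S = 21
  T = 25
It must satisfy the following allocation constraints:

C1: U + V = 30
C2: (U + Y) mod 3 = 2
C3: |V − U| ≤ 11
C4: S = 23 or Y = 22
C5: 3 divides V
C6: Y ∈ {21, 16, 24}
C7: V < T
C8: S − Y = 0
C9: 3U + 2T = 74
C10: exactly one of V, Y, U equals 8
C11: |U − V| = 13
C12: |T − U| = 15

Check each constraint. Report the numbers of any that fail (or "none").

The assignment fails constraints 1, 3, 4, 12.

C1: U + V = 8 + 21 = 29, not 30  ✗
C2: U + Y = 29; 29 mod 3 = 2  ✓
C3: |21 − 8| = 13; 13 > 11, exceeds bound 11  ✗
C4: S = 21 ≠ 23 and Y = 21 ≠ 22; both disjuncts false  ✗
C5: 21 / 3 = 7, so 3 divides 21  ✓
C6: Y = 21 is in {21, 16, 24}  ✓
C7: V = 21, T = 25; 21 < 25  ✓
C8: S − Y = 21 − 21 = 0  ✓
C9: 3U + 2T = 3(8) + 2(25) = 74  ✓
C10: V=21, Y=21, U=8; 1 of them equals 8  ✓
C11: |8 − 21| = 13  ✓
C12: |25 − 8| = 17, not 15  ✗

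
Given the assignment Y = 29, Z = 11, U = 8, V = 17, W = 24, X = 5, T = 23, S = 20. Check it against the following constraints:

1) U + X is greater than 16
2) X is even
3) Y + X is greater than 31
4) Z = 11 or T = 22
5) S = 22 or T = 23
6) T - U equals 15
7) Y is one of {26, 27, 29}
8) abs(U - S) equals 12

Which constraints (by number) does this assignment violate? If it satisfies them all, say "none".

No — constraints 1 and 2 are not satisfied.

1) U + X = 8 + 5 = 13; 13 ≤ 16, bound 16 not met  false
2) X = 5 is odd  false
3) Y + X = 29 + 5 = 34; 34 > 31  true
4) Z = 11 = 11 (first disjunct)  true
5) S = 20 ≠ 22, but T = 23 = 23 (second disjunct)  true
6) T - U = 23 - 8 = 15  true
7) Y = 29 is in {26, 27, 29}  true
8) abs(8 - 20) = 12  true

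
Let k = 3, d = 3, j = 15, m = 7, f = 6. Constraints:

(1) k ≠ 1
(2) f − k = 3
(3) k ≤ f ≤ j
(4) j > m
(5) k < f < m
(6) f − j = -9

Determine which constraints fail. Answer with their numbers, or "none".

No violations.

(1) k = 3, and 3 ≠ 1 — holds.
(2) f − k = 6 − 3 = 3 — holds.
(3) values 3 ≤ 6 ≤ 15 — holds.
(4) j = 15, m = 7; 15 > 7 — holds.
(5) values 3 < 6 < 7 — holds.
(6) f − j = 6 − 15 = -9 — holds.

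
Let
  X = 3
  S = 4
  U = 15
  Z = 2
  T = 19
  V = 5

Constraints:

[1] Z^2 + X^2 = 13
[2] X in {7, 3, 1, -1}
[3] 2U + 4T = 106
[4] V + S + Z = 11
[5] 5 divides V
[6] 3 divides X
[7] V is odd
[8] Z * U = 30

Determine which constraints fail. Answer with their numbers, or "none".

[1] Z^2 + X^2 = 2^2 + 3^2 = 4 + 9 = 13  yes
[2] X = 3 is in {7, 3, 1, -1}  yes
[3] 2U + 4T = 2(15) + 4(19) = 106  yes
[4] V + S + Z = 5 + 4 + 2 = 11  yes
[5] 5 / 5 = 1, so 5 divides 5  yes
[6] 3 / 3 = 1, so 3 divides 3  yes
[7] V = 5 is odd  yes
[8] Z * U = 2 * 15 = 30  yes

None — every constraint holds.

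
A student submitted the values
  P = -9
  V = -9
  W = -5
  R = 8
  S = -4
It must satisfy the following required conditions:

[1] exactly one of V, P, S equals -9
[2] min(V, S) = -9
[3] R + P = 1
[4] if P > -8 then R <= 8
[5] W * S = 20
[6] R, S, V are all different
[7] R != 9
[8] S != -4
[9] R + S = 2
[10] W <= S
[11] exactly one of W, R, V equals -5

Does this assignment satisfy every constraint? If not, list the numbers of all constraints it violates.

[1] V=-9, P=-9, S=-4; 2 of them equal -9, not exactly one  ✗
[2] min(-9, -4) = -9  ✓
[3] R + P = 8 + (-9) = -1, not 1  ✗
[4] P = -9, not > -8; antecedent false, conditional vacuously true  ✓
[5] W * S = -5 * (-4) = 20  ✓
[6] values 8, -4, -9 are pairwise distinct  ✓
[7] R = 8, and 8 ≠ 9  ✓
[8] S = -4, but -4 is required to differ  ✗
[9] R + S = 8 + (-4) = 4, not 2  ✗
[10] W = -5, S = -4; -5 ≤ -4  ✓
[11] W=-5, R=8, V=-9; 1 of them equals -5  ✓

Violated: 1, 3, 8, and 9.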